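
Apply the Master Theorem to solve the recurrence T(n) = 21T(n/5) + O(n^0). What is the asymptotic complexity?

Master Theorem for T(n) = 21T(n/5) + O(n^0):

a = 21, b = 5, c = 0
log_b(a) = log_5(21) = 1.8917

Case 1: c = 0 < log_5(21) = 1.8917
T(n) = O(n^(log_5 21))

For T(n) = 21T(n/5) + O(n^0): log_5(21) = 1.8917. This is Case 1 of the Master Theorem (c < log_b(a), work dominated by leaves), giving O(n^(log_5 21)).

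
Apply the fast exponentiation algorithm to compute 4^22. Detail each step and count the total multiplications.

Computing 4^22 by squaring (build up from 4^1; each line after the first costs one multiplication):

4^1 = 4
4^2 = (4^1)^2 = 4^2 = 16
4^4 = (4^2)^2 = 16^2 = 256
4^5 = 4 * 4^4 = 4 * 256 = 1024
4^10 = (4^5)^2 = 1024^2 = 1048576
4^11 = 4 * 4^10 = 4 * 1048576 = 4194304
4^22 = (4^11)^2 = 4194304^2 = 17592186044416

Result: 17592186044416
Multiplications needed: 6 (6 lines after 4^1)

4^22 = 17592186044416. Using exponentiation by squaring, this requires 6 multiplications. The key idea: if the exponent is even, square the half-power; if odd, multiply by the base once.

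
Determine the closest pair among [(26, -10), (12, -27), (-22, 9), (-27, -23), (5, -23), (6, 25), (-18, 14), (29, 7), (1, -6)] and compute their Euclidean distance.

Computing all pairwise distances among 9 points:

d((26, -10), (12, -27)) = 22.0227
d((26, -10), (-22, 9)) = 51.6236
d((26, -10), (-27, -23)) = 54.5711
d((26, -10), (5, -23)) = 24.6982
d((26, -10), (6, 25)) = 40.3113
d((26, -10), (-18, 14)) = 50.1199
d((26, -10), (29, 7)) = 17.2627
d((26, -10), (1, -6)) = 25.318
d((12, -27), (-22, 9)) = 49.5177
d((12, -27), (-27, -23)) = 39.2046
d((12, -27), (5, -23)) = 8.0623
d((12, -27), (6, 25)) = 52.345
d((12, -27), (-18, 14)) = 50.8035
d((12, -27), (29, 7)) = 38.0132
d((12, -27), (1, -6)) = 23.7065
d((-22, 9), (-27, -23)) = 32.3883
d((-22, 9), (5, -23)) = 41.8688
d((-22, 9), (6, 25)) = 32.249
d((-22, 9), (-18, 14)) = 6.4031 <-- minimum
d((-22, 9), (29, 7)) = 51.0392
d((-22, 9), (1, -6)) = 27.4591
d((-27, -23), (5, -23)) = 32.0
d((-27, -23), (6, 25)) = 58.2495
d((-27, -23), (-18, 14)) = 38.0789
d((-27, -23), (29, 7)) = 63.5295
d((-27, -23), (1, -6)) = 32.7567
d((5, -23), (6, 25)) = 48.0104
d((5, -23), (-18, 14)) = 43.566
d((5, -23), (29, 7)) = 38.4187
d((5, -23), (1, -6)) = 17.4642
d((6, 25), (-18, 14)) = 26.4008
d((6, 25), (29, 7)) = 29.2062
d((6, 25), (1, -6)) = 31.4006
d((-18, 14), (29, 7)) = 47.5184
d((-18, 14), (1, -6)) = 27.5862
d((29, 7), (1, -6)) = 30.8707

Closest pair: (-22, 9) and (-18, 14) with distance 6.4031

The closest pair is (-22, 9) and (-18, 14) with Euclidean distance 6.4031. For 9 points, brute-force pairwise comparison is shown above. For large n, the divide-and-conquer algorithm (sort by x, recurse on halves, check the dividing strip) achieves O(n log n).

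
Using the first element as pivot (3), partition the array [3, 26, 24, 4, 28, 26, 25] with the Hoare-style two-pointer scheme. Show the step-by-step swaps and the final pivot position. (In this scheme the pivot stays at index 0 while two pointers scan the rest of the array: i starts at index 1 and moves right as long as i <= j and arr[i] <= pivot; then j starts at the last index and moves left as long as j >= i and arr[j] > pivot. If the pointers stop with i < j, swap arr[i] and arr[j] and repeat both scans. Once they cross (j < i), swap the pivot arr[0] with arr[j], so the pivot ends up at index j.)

Hoare-style two-pointer partition with pivot = 3:

Initial array: [3, 26, 24, 4, 28, 26, 25]

Pointers start at i = 1, j = 6.
i ends at 1, j ends at 0: the pointers have crossed (j < i), so scanning stops.

j = 0, so swapping arr[0] with arr[j] leaves the pivot at position 0: [3, 26, 24, 4, 28, 26, 25]
Pivot position: 0

After partitioning with pivot 3, the array becomes [3, 26, 24, 4, 28, 26, 25]. The pivot is placed at index 0. All elements to the left of the pivot are <= 3, and all elements to the right are > 3.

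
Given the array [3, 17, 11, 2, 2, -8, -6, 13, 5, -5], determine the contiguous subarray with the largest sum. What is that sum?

Using Kadane's algorithm on [3, 17, 11, 2, 2, -8, -6, 13, 5, -5]:

Scanning through the array:
Position 1 (value 17): max_ending_here = 20, max_so_far = 20
Position 2 (value 11): max_ending_here = 31, max_so_far = 31
Position 3 (value 2): max_ending_here = 33, max_so_far = 33
Position 4 (value 2): max_ending_here = 35, max_so_far = 35
Position 5 (value -8): max_ending_here = 27, max_so_far = 35
Position 6 (value -6): max_ending_here = 21, max_so_far = 35
Position 7 (value 13): max_ending_here = 34, max_so_far = 35
Position 8 (value 5): max_ending_here = 39, max_so_far = 39
Position 9 (value -5): max_ending_here = 34, max_so_far = 39

Maximum subarray: [3, 17, 11, 2, 2, -8, -6, 13, 5]
Maximum sum: 39

The maximum subarray is [3, 17, 11, 2, 2, -8, -6, 13, 5] with sum 39. This subarray runs from index 0 to index 8.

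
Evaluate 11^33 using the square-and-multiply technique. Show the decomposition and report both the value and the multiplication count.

Computing 11^33 by squaring (build up from 11^1; each line after the first costs one multiplication):

11^1 = 11
11^2 = (11^1)^2 = 11^2 = 121
11^4 = (11^2)^2 = 121^2 = 14641
11^8 = (11^4)^2 = 14641^2 = 214358881
11^16 = (11^8)^2 = 214358881^2 = 45949729863572161
11^32 = (11^16)^2 = 45949729863572161^2 = 2111377674535255285545615254209921
11^33 = 11 * 11^32 = 11 * 2111377674535255285545615254209921 = 23225154419887808141001767796309131

Result: 23225154419887808141001767796309131
Multiplications needed: 6 (6 lines after 11^1)

11^33 = 23225154419887808141001767796309131. Using exponentiation by squaring, this requires 6 multiplications. The key idea: if the exponent is even, square the half-power; if odd, multiply by the base once.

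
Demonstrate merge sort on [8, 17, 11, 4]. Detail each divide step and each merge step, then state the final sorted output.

Merge sort trace:

Split: [8, 17, 11, 4] -> [8, 17] and [11, 4]
  Split: [8, 17] -> [8] and [17]
  Merge: [8] + [17] -> [8, 17]
  Split: [11, 4] -> [11] and [4]
  Merge: [11] + [4] -> [4, 11]
Merge: [8, 17] + [4, 11] -> [4, 8, 11, 17]

Final sorted array: [4, 8, 11, 17]

The merge sort proceeds by recursively splitting the array and merging sorted halves.
After all merges, the sorted array is [4, 8, 11, 17].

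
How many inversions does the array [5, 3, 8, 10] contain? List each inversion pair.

Finding inversions in [5, 3, 8, 10]:

(0, 1): arr[0]=5 > arr[1]=3

Total inversions: 1

The array has 1 inversion(s): (0,1). Each pair (i,j) satisfies i < j and arr[i] > arr[j].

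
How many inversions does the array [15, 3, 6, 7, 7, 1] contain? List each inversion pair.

Finding inversions in [15, 3, 6, 7, 7, 1]:

(0, 1): arr[0]=15 > arr[1]=3
(0, 2): arr[0]=15 > arr[2]=6
(0, 3): arr[0]=15 > arr[3]=7
(0, 4): arr[0]=15 > arr[4]=7
(0, 5): arr[0]=15 > arr[5]=1
(1, 5): arr[1]=3 > arr[5]=1
(2, 5): arr[2]=6 > arr[5]=1
(3, 5): arr[3]=7 > arr[5]=1
(4, 5): arr[4]=7 > arr[5]=1

Total inversions: 9

The array has 9 inversion(s): (0,1), (0,2), (0,3), (0,4), (0,5), (1,5), (2,5), (3,5), (4,5). Each pair (i,j) satisfies i < j and arr[i] > arr[j].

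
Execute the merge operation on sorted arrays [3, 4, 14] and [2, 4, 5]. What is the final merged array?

Merging process:

Compare 3 vs 2: take 2 from right. Merged: [2]
Compare 3 vs 4: take 3 from left. Merged: [2, 3]
Compare 4 vs 4: take 4 from left. Merged: [2, 3, 4]
Compare 14 vs 4: take 4 from right. Merged: [2, 3, 4, 4]
Compare 14 vs 5: take 5 from right. Merged: [2, 3, 4, 4, 5]
Append remaining from left: [14]. Merged: [2, 3, 4, 4, 5, 14]

Final merged array: [2, 3, 4, 4, 5, 14]
Total comparisons: 5

The merged array is [2, 3, 4, 4, 5, 14], requiring 5 comparisons. The merge step runs in O(n) time where n is the total number of elements.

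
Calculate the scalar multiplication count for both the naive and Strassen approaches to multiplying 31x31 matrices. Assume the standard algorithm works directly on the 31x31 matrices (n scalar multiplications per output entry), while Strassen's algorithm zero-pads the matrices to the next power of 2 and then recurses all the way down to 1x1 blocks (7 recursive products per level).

Matrix multiplication for 31x31 matrices:

Strassen's algorithm requires power-of-2 dimensions. Pad 31x31 to 32x32 (next power of 2).

Standard algorithm: 31^3 = 29791 multiplications
Strassen's algorithm: 7^(log2(32)) = 7^5 = 16807 multiplications
Savings: 29791 - 16807 = 12984 multiplications

Standard: 29791 multiplications (31^3). Strassen: 16807 multiplications (7^5, after padding to 32x32). Strassen reduces 8 recursive multiplications to 7 at each level.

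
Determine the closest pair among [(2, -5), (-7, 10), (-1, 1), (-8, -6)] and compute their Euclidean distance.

Computing all pairwise distances among 4 points:

d((2, -5), (-7, 10)) = 17.4929
d((2, -5), (-1, 1)) = 6.7082 <-- minimum
d((2, -5), (-8, -6)) = 10.0499
d((-7, 10), (-1, 1)) = 10.8167
d((-7, 10), (-8, -6)) = 16.0312
d((-1, 1), (-8, -6)) = 9.8995

Closest pair: (2, -5) and (-1, 1) with distance 6.7082

The closest pair is (2, -5) and (-1, 1) with Euclidean distance 6.7082. For 4 points, brute-force pairwise comparison is shown above. For large n, the divide-and-conquer algorithm (sort by x, recurse on halves, check the dividing strip) achieves O(n log n).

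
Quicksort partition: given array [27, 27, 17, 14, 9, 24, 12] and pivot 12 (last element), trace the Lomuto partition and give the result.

Lomuto partition with pivot = 12:

Initial array: [27, 27, 17, 14, 9, 24, 12]

arr[0]=27 > 12: no swap
arr[1]=27 > 12: no swap
arr[2]=17 > 12: no swap
arr[3]=14 > 12: no swap
arr[4]=9 <= 12: swap with position 0, array becomes [9, 27, 17, 14, 27, 24, 12]
arr[5]=24 > 12: no swap

Place pivot at position 1: [9, 12, 17, 14, 27, 24, 27]
Pivot position: 1

After partitioning with pivot 12, the array becomes [9, 12, 17, 14, 27, 24, 27]. The pivot is placed at index 1. All elements to the left of the pivot are <= 12, and all elements to the right are > 12.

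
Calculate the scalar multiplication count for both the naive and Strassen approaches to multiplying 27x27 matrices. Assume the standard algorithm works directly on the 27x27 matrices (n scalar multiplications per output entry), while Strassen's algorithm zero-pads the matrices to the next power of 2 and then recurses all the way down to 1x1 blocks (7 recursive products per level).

Matrix multiplication for 27x27 matrices:

Strassen's algorithm requires power-of-2 dimensions. Pad 27x27 to 32x32 (next power of 2).

Standard algorithm: 27^3 = 19683 multiplications
Strassen's algorithm: 7^(log2(32)) = 7^5 = 16807 multiplications
Savings: 19683 - 16807 = 2876 multiplications

Standard: 19683 multiplications (27^3). Strassen: 16807 multiplications (7^5, after padding to 32x32). Strassen reduces 8 recursive multiplications to 7 at each level.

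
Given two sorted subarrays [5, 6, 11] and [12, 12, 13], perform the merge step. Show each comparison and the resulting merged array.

Merging process:

Compare 5 vs 12: take 5 from left. Merged: [5]
Compare 6 vs 12: take 6 from left. Merged: [5, 6]
Compare 11 vs 12: take 11 from left. Merged: [5, 6, 11]
Append remaining from right: [12, 12, 13]. Merged: [5, 6, 11, 12, 12, 13]

Final merged array: [5, 6, 11, 12, 12, 13]
Total comparisons: 3

The merged array is [5, 6, 11, 12, 12, 13], requiring 3 comparisons. The merge step runs in O(n) time where n is the total number of elements.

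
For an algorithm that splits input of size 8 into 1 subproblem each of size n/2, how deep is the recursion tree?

For divide and conquer with division factor 2:

Problem sizes at each level:
Level 0: 8
Level 1: 4
Level 2: 2
Level 3: 1

The root is level 0 and the size-1 base case is level 3 (the tree spans levels 0 through 3, i.e. 4 levels counting the root), so the depth is the number of divisions: log_2(8) = 3

The recursion tree depth is log_2(8) = 3. At each level, the problem size is divided by 2, so it takes 3 divisions to reduce to a base case of size 1. The algorithm makes 1 recursive call at each level.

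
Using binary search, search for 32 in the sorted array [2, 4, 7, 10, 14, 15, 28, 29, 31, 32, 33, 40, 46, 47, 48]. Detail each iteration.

Binary search for 32 in [2, 4, 7, 10, 14, 15, 28, 29, 31, 32, 33, 40, 46, 47, 48]:

lo=0, hi=14, mid=7, arr[mid]=29 -> 29 < 32, search right half
lo=8, hi=14, mid=11, arr[mid]=40 -> 40 > 32, search left half
lo=8, hi=10, mid=9, arr[mid]=32 -> Found target at index 9!

Binary search finds 32 at index 9 after 3 comparisons. The search repeatedly halves the search space by comparing with the middle element.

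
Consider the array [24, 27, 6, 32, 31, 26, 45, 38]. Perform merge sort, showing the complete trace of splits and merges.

Merge sort trace:

Split: [24, 27, 6, 32, 31, 26, 45, 38] -> [24, 27, 6, 32] and [31, 26, 45, 38]
  Split: [24, 27, 6, 32] -> [24, 27] and [6, 32]
    Split: [24, 27] -> [24] and [27]
    Merge: [24] + [27] -> [24, 27]
    Split: [6, 32] -> [6] and [32]
    Merge: [6] + [32] -> [6, 32]
  Merge: [24, 27] + [6, 32] -> [6, 24, 27, 32]
  Split: [31, 26, 45, 38] -> [31, 26] and [45, 38]
    Split: [31, 26] -> [31] and [26]
    Merge: [31] + [26] -> [26, 31]
    Split: [45, 38] -> [45] and [38]
    Merge: [45] + [38] -> [38, 45]
  Merge: [26, 31] + [38, 45] -> [26, 31, 38, 45]
Merge: [6, 24, 27, 32] + [26, 31, 38, 45] -> [6, 24, 26, 27, 31, 32, 38, 45]

Final sorted array: [6, 24, 26, 27, 31, 32, 38, 45]

The merge sort proceeds by recursively splitting the array and merging sorted halves.
After all merges, the sorted array is [6, 24, 26, 27, 31, 32, 38, 45].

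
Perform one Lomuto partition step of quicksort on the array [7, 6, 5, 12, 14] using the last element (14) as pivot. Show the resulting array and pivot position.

Lomuto partition with pivot = 14:

Initial array: [7, 6, 5, 12, 14]

arr[0]=7 <= 14: swap with position 0, array becomes [7, 6, 5, 12, 14]
arr[1]=6 <= 14: swap with position 1, array becomes [7, 6, 5, 12, 14]
arr[2]=5 <= 14: swap with position 2, array becomes [7, 6, 5, 12, 14]
arr[3]=12 <= 14: swap with position 3, array becomes [7, 6, 5, 12, 14]

Place pivot at position 4: [7, 6, 5, 12, 14]
Pivot position: 4

After partitioning with pivot 14, the array becomes [7, 6, 5, 12, 14]. The pivot is placed at index 4. All elements to the left of the pivot are <= 14, and all elements to the right are > 14.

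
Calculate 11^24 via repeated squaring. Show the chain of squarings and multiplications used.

Computing 11^24 by squaring (build up from 11^1; each line after the first costs one multiplication):

11^1 = 11
11^2 = (11^1)^2 = 11^2 = 121
11^3 = 11 * 11^2 = 11 * 121 = 1331
11^6 = (11^3)^2 = 1331^2 = 1771561
11^12 = (11^6)^2 = 1771561^2 = 3138428376721
11^24 = (11^12)^2 = 3138428376721^2 = 9849732675807611094711841

Result: 9849732675807611094711841
Multiplications needed: 5 (5 lines after 11^1)

11^24 = 9849732675807611094711841. Using exponentiation by squaring, this requires 5 multiplications. The key idea: if the exponent is even, square the half-power; if odd, multiply by the base once.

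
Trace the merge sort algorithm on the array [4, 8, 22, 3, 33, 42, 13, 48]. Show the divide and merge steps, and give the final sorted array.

Merge sort trace:

Split: [4, 8, 22, 3, 33, 42, 13, 48] -> [4, 8, 22, 3] and [33, 42, 13, 48]
  Split: [4, 8, 22, 3] -> [4, 8] and [22, 3]
    Split: [4, 8] -> [4] and [8]
    Merge: [4] + [8] -> [4, 8]
    Split: [22, 3] -> [22] and [3]
    Merge: [22] + [3] -> [3, 22]
  Merge: [4, 8] + [3, 22] -> [3, 4, 8, 22]
  Split: [33, 42, 13, 48] -> [33, 42] and [13, 48]
    Split: [33, 42] -> [33] and [42]
    Merge: [33] + [42] -> [33, 42]
    Split: [13, 48] -> [13] and [48]
    Merge: [13] + [48] -> [13, 48]
  Merge: [33, 42] + [13, 48] -> [13, 33, 42, 48]
Merge: [3, 4, 8, 22] + [13, 33, 42, 48] -> [3, 4, 8, 13, 22, 33, 42, 48]

Final sorted array: [3, 4, 8, 13, 22, 33, 42, 48]

The merge sort proceeds by recursively splitting the array and merging sorted halves.
After all merges, the sorted array is [3, 4, 8, 13, 22, 33, 42, 48].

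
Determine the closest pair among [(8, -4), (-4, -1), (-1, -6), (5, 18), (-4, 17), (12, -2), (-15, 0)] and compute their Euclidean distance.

Computing all pairwise distances among 7 points:

d((8, -4), (-4, -1)) = 12.3693
d((8, -4), (-1, -6)) = 9.2195
d((8, -4), (5, 18)) = 22.2036
d((8, -4), (-4, 17)) = 24.1868
d((8, -4), (12, -2)) = 4.4721 <-- minimum
d((8, -4), (-15, 0)) = 23.3452
d((-4, -1), (-1, -6)) = 5.831
d((-4, -1), (5, 18)) = 21.0238
d((-4, -1), (-4, 17)) = 18.0
d((-4, -1), (12, -2)) = 16.0312
d((-4, -1), (-15, 0)) = 11.0454
d((-1, -6), (5, 18)) = 24.7386
d((-1, -6), (-4, 17)) = 23.1948
d((-1, -6), (12, -2)) = 13.6015
d((-1, -6), (-15, 0)) = 15.2315
d((5, 18), (-4, 17)) = 9.0554
d((5, 18), (12, -2)) = 21.1896
d((5, 18), (-15, 0)) = 26.9072
d((-4, 17), (12, -2)) = 24.8395
d((-4, 17), (-15, 0)) = 20.2485
d((12, -2), (-15, 0)) = 27.074

Closest pair: (8, -4) and (12, -2) with distance 4.4721

The closest pair is (8, -4) and (12, -2) with Euclidean distance 4.4721. For 7 points, brute-force pairwise comparison is shown above. For large n, the divide-and-conquer algorithm (sort by x, recurse on halves, check the dividing strip) achieves O(n log n).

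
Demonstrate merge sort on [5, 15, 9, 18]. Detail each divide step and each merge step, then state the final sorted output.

Merge sort trace:

Split: [5, 15, 9, 18] -> [5, 15] and [9, 18]
  Split: [5, 15] -> [5] and [15]
  Merge: [5] + [15] -> [5, 15]
  Split: [9, 18] -> [9] and [18]
  Merge: [9] + [18] -> [9, 18]
Merge: [5, 15] + [9, 18] -> [5, 9, 15, 18]

Final sorted array: [5, 9, 15, 18]

The merge sort proceeds by recursively splitting the array and merging sorted halves.
After all merges, the sorted array is [5, 9, 15, 18].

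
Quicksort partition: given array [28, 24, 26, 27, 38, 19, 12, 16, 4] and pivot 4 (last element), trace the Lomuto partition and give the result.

Lomuto partition with pivot = 4:

Initial array: [28, 24, 26, 27, 38, 19, 12, 16, 4]

arr[0]=28 > 4: no swap
arr[1]=24 > 4: no swap
arr[2]=26 > 4: no swap
arr[3]=27 > 4: no swap
arr[4]=38 > 4: no swap
arr[5]=19 > 4: no swap
arr[6]=12 > 4: no swap
arr[7]=16 > 4: no swap

Place pivot at position 0: [4, 24, 26, 27, 38, 19, 12, 16, 28]
Pivot position: 0

After partitioning with pivot 4, the array becomes [4, 24, 26, 27, 38, 19, 12, 16, 28]. The pivot is placed at index 0. All elements to the left of the pivot are <= 4, and all elements to the right are > 4.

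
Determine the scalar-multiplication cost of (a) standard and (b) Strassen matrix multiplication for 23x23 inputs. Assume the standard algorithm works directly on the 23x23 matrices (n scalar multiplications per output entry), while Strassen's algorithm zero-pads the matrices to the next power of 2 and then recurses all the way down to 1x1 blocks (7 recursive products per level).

Matrix multiplication for 23x23 matrices:

Strassen's algorithm requires power-of-2 dimensions. Pad 23x23 to 32x32 (next power of 2).

Standard algorithm: 23^3 = 12167 multiplications
Strassen's algorithm: 7^(log2(32)) = 7^5 = 16807 multiplications
Difference: 12167 - 16807 = -4640 (Strassen uses MORE here due to padding overhead — for small or just-over-power-of-2 n, padding can outweigh the per-level savings)

Standard: 12167 multiplications (23^3). Strassen: 16807 multiplications (7^5, after padding to 32x32). Strassen reduces 8 recursive multiplications to 7 at each level.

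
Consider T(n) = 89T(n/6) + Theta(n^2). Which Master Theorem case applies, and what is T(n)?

Master Theorem for T(n) = 89T(n/6) + O(n^2):

a = 89, b = 6, c = 2
log_b(a) = log_6(89) = 2.5052

Case 1: c = 2 < log_6(89) = 2.5052
T(n) = O(n^(log_6 89))

For T(n) = 89T(n/6) + O(n^2): log_6(89) = 2.5052. This is Case 1 of the Master Theorem (c < log_b(a), work dominated by leaves), giving O(n^(log_6 89)).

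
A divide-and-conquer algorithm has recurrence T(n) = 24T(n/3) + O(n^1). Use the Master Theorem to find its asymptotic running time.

Master Theorem for T(n) = 24T(n/3) + O(n^1):

a = 24, b = 3, c = 1
log_b(a) = log_3(24) = 2.8928

Case 1: c = 1 < log_3(24) = 2.8928
T(n) = O(n^(log_3 24))

For T(n) = 24T(n/3) + O(n^1): log_3(24) = 2.8928. This is Case 1 of the Master Theorem (c < log_b(a), work dominated by leaves), giving O(n^(log_3 24)).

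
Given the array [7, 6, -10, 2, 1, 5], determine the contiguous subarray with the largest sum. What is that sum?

Using Kadane's algorithm on [7, 6, -10, 2, 1, 5]:

Scanning through the array:
Position 1 (value 6): max_ending_here = 13, max_so_far = 13
Position 2 (value -10): max_ending_here = 3, max_so_far = 13
Position 3 (value 2): max_ending_here = 5, max_so_far = 13
Position 4 (value 1): max_ending_here = 6, max_so_far = 13
Position 5 (value 5): max_ending_here = 11, max_so_far = 13

Maximum subarray: [7, 6]
Maximum sum: 13

The maximum subarray is [7, 6] with sum 13. This subarray runs from index 0 to index 1.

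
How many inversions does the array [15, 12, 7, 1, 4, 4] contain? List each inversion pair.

Finding inversions in [15, 12, 7, 1, 4, 4]:

(0, 1): arr[0]=15 > arr[1]=12
(0, 2): arr[0]=15 > arr[2]=7
(0, 3): arr[0]=15 > arr[3]=1
(0, 4): arr[0]=15 > arr[4]=4
(0, 5): arr[0]=15 > arr[5]=4
(1, 2): arr[1]=12 > arr[2]=7
(1, 3): arr[1]=12 > arr[3]=1
(1, 4): arr[1]=12 > arr[4]=4
(1, 5): arr[1]=12 > arr[5]=4
(2, 3): arr[2]=7 > arr[3]=1
(2, 4): arr[2]=7 > arr[4]=4
(2, 5): arr[2]=7 > arr[5]=4

Total inversions: 12

The array has 12 inversion(s): (0,1), (0,2), (0,3), (0,4), (0,5), (1,2), (1,3), (1,4), (1,5), (2,3), (2,4), (2,5). Each pair (i,j) satisfies i < j and arr[i] > arr[j].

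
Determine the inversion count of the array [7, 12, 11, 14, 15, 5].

Finding inversions in [7, 12, 11, 14, 15, 5]:

(0, 5): arr[0]=7 > arr[5]=5
(1, 2): arr[1]=12 > arr[2]=11
(1, 5): arr[1]=12 > arr[5]=5
(2, 5): arr[2]=11 > arr[5]=5
(3, 5): arr[3]=14 > arr[5]=5
(4, 5): arr[4]=15 > arr[5]=5

Total inversions: 6

The array has 6 inversion(s): (0,5), (1,2), (1,5), (2,5), (3,5), (4,5). Each pair (i,j) satisfies i < j and arr[i] > arr[j].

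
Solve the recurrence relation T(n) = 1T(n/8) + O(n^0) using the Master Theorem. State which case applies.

Master Theorem for T(n) = 1T(n/8) + O(n^0):

a = 1, b = 8, c = 0
log_b(a) = log_8(1) = 0.0000

Case 2: c = 0 = log_8(1) = 0.0000
T(n) = O(n^0 log n) = O(log n)

For T(n) = 1T(n/8) + O(n^0): log_8(1) = 0.0000. This is Case 2 of the Master Theorem (c = log_b(a), equal work at all levels), giving O(log n).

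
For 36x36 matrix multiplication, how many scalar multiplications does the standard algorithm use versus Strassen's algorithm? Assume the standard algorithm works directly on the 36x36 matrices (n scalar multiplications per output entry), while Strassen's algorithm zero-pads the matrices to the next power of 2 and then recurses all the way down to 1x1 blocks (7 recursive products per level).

Matrix multiplication for 36x36 matrices:

Strassen's algorithm requires power-of-2 dimensions. Pad 36x36 to 64x64 (next power of 2).

Standard algorithm: 36^3 = 46656 multiplications
Strassen's algorithm: 7^(log2(64)) = 7^6 = 117649 multiplications
Difference: 46656 - 117649 = -70993 (Strassen uses MORE here due to padding overhead — for small or just-over-power-of-2 n, padding can outweigh the per-level savings)

Standard: 46656 multiplications (36^3). Strassen: 117649 multiplications (7^6, after padding to 64x64). Strassen reduces 8 recursive multiplications to 7 at each level.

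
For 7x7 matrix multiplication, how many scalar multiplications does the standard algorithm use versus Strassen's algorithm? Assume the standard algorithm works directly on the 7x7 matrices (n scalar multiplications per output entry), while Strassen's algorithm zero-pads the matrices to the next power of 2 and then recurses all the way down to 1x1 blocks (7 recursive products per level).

Matrix multiplication for 7x7 matrices:

Strassen's algorithm requires power-of-2 dimensions. Pad 7x7 to 8x8 (next power of 2).

Standard algorithm: 7^3 = 343 multiplications
Strassen's algorithm: 7^(log2(8)) = 7^3 = 343 multiplications
Savings: 343 - 343 = 0 multiplications

Standard: 343 multiplications (7^3). Strassen: 343 multiplications (7^3, after padding to 8x8). Strassen reduces 8 recursive multiplications to 7 at each level.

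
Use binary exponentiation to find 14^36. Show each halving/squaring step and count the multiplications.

Computing 14^36 by squaring (build up from 14^1; each line after the first costs one multiplication):

14^1 = 14
14^2 = (14^1)^2 = 14^2 = 196
14^4 = (14^2)^2 = 196^2 = 38416
14^8 = (14^4)^2 = 38416^2 = 1475789056
14^9 = 14 * 14^8 = 14 * 1475789056 = 20661046784
14^18 = (14^9)^2 = 20661046784^2 = 426878854210636742656
14^36 = (14^18)^2 = 426878854210636742656^2 = 182225556172186058674940229804729969934336

Result: 182225556172186058674940229804729969934336
Multiplications needed: 6 (6 lines after 14^1)

14^36 = 182225556172186058674940229804729969934336. Using exponentiation by squaring, this requires 6 multiplications. The key idea: if the exponent is even, square the half-power; if odd, multiply by the base once.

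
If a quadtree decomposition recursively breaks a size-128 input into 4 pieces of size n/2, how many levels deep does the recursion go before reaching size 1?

For divide and conquer with division factor 2:

Problem sizes at each level:
Level 0: 128
Level 1: 64
Level 2: 32
Level 3: 16
Level 4: 8
Level 5: 4
Level 6: 2
Level 7: 1

The root is level 0 and the size-1 base case is level 7 (the tree spans levels 0 through 7, i.e. 8 levels counting the root), so the depth is the number of divisions: log_2(128) = 7

The recursion tree depth is log_2(128) = 7. At each level, the problem size is divided by 2, so it takes 7 divisions to reduce to a base case of size 1. The algorithm makes 4 recursive calls at each level.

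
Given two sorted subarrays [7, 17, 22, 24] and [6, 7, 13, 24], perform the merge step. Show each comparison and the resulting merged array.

Merging process:

Compare 7 vs 6: take 6 from right. Merged: [6]
Compare 7 vs 7: take 7 from left. Merged: [6, 7]
Compare 17 vs 7: take 7 from right. Merged: [6, 7, 7]
Compare 17 vs 13: take 13 from right. Merged: [6, 7, 7, 13]
Compare 17 vs 24: take 17 from left. Merged: [6, 7, 7, 13, 17]
Compare 22 vs 24: take 22 from left. Merged: [6, 7, 7, 13, 17, 22]
Compare 24 vs 24: take 24 from left. Merged: [6, 7, 7, 13, 17, 22, 24]
Append remaining from right: [24]. Merged: [6, 7, 7, 13, 17, 22, 24, 24]

Final merged array: [6, 7, 7, 13, 17, 22, 24, 24]
Total comparisons: 7

The merged array is [6, 7, 7, 13, 17, 22, 24, 24], requiring 7 comparisons. The merge step runs in O(n) time where n is the total number of elements.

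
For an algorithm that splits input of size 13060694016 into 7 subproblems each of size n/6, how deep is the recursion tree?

For divide and conquer with division factor 6:

Problem sizes at each level:
Level 0: 13060694016
Level 1: 2176782336
Level 2: 362797056
Level 3: 60466176
Level 4: 10077696
Level 5: 1679616
Level 6: 279936
Level 7: 46656
Level 8: 7776
Level 9: 1296
Level 10: 216
Level 11: 36
Level 12: 6
Level 13: 1

The root is level 0 and the size-1 base case is level 13 (the tree spans levels 0 through 13, i.e. 14 levels counting the root), so the depth is the number of divisions: log_6(13060694016) = 13

The recursion tree depth is log_6(13060694016) = 13. At each level, the problem size is divided by 6, so it takes 13 divisions to reduce to a base case of size 1. The algorithm makes 7 recursive calls at each level.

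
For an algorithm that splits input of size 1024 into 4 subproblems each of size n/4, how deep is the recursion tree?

For divide and conquer with division factor 4:

Problem sizes at each level:
Level 0: 1024
Level 1: 256
Level 2: 64
Level 3: 16
Level 4: 4
Level 5: 1

The root is level 0 and the size-1 base case is level 5 (the tree spans levels 0 through 5, i.e. 6 levels counting the root), so the depth is the number of divisions: log_4(1024) = 5

The recursion tree depth is log_4(1024) = 5. At each level, the problem size is divided by 4, so it takes 5 divisions to reduce to a base case of size 1. The algorithm makes 4 recursive calls at each level.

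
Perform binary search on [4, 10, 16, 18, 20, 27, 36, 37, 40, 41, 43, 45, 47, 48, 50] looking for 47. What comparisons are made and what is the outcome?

Binary search for 47 in [4, 10, 16, 18, 20, 27, 36, 37, 40, 41, 43, 45, 47, 48, 50]:

lo=0, hi=14, mid=7, arr[mid]=37 -> 37 < 47, search right half
lo=8, hi=14, mid=11, arr[mid]=45 -> 45 < 47, search right half
lo=12, hi=14, mid=13, arr[mid]=48 -> 48 > 47, search left half
lo=12, hi=12, mid=12, arr[mid]=47 -> Found target at index 12!

Binary search finds 47 at index 12 after 4 comparisons. The search repeatedly halves the search space by comparing with the middle element.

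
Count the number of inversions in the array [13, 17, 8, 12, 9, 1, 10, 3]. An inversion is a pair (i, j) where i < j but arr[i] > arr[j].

Finding inversions in [13, 17, 8, 12, 9, 1, 10, 3]:

(0, 2): arr[0]=13 > arr[2]=8
(0, 3): arr[0]=13 > arr[3]=12
(0, 4): arr[0]=13 > arr[4]=9
(0, 5): arr[0]=13 > arr[5]=1
(0, 6): arr[0]=13 > arr[6]=10
(0, 7): arr[0]=13 > arr[7]=3
(1, 2): arr[1]=17 > arr[2]=8
(1, 3): arr[1]=17 > arr[3]=12
(1, 4): arr[1]=17 > arr[4]=9
(1, 5): arr[1]=17 > arr[5]=1
(1, 6): arr[1]=17 > arr[6]=10
(1, 7): arr[1]=17 > arr[7]=3
(2, 5): arr[2]=8 > arr[5]=1
(2, 7): arr[2]=8 > arr[7]=3
(3, 4): arr[3]=12 > arr[4]=9
(3, 5): arr[3]=12 > arr[5]=1
(3, 6): arr[3]=12 > arr[6]=10
(3, 7): arr[3]=12 > arr[7]=3
(4, 5): arr[4]=9 > arr[5]=1
(4, 7): arr[4]=9 > arr[7]=3
(6, 7): arr[6]=10 > arr[7]=3

Total inversions: 21

The array has 21 inversion(s): (0,2), (0,3), (0,4), (0,5), (0,6), (0,7), (1,2), (1,3), (1,4), (1,5), (1,6), (1,7), (2,5), (2,7), (3,4), (3,5), (3,6), (3,7), (4,5), (4,7), (6,7). Each pair (i,j) satisfies i < j and arr[i] > arr[j].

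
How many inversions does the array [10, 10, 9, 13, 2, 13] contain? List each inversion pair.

Finding inversions in [10, 10, 9, 13, 2, 13]:

(0, 2): arr[0]=10 > arr[2]=9
(0, 4): arr[0]=10 > arr[4]=2
(1, 2): arr[1]=10 > arr[2]=9
(1, 4): arr[1]=10 > arr[4]=2
(2, 4): arr[2]=9 > arr[4]=2
(3, 4): arr[3]=13 > arr[4]=2

Total inversions: 6

The array has 6 inversion(s): (0,2), (0,4), (1,2), (1,4), (2,4), (3,4). Each pair (i,j) satisfies i < j and arr[i] > arr[j].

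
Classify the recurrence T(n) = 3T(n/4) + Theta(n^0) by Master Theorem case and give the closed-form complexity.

Master Theorem for T(n) = 3T(n/4) + O(n^0):

a = 3, b = 4, c = 0
log_b(a) = log_4(3) = 0.7925

Case 1: c = 0 < log_4(3) = 0.7925
T(n) = O(n^(log_4 3))

For T(n) = 3T(n/4) + O(n^0): log_4(3) = 0.7925. This is Case 1 of the Master Theorem (c < log_b(a), work dominated by leaves), giving O(n^(log_4 3)).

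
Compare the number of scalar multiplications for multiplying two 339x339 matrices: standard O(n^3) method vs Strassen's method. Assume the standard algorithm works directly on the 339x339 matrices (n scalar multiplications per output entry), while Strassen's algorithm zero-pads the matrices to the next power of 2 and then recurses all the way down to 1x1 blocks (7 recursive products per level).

Matrix multiplication for 339x339 matrices:

Strassen's algorithm requires power-of-2 dimensions. Pad 339x339 to 512x512 (next power of 2).

Standard algorithm: 339^3 = 38958219 multiplications
Strassen's algorithm: 7^(log2(512)) = 7^9 = 40353607 multiplications
Difference: 38958219 - 40353607 = -1395388 (Strassen uses MORE here due to padding overhead — for small or just-over-power-of-2 n, padding can outweigh the per-level savings)

Standard: 38958219 multiplications (339^3). Strassen: 40353607 multiplications (7^9, after padding to 512x512). Strassen reduces 8 recursive multiplications to 7 at each level.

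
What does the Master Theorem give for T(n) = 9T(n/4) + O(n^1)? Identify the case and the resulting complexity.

Master Theorem for T(n) = 9T(n/4) + O(n^1):

a = 9, b = 4, c = 1
log_b(a) = log_4(9) = 1.5850

Case 1: c = 1 < log_4(9) = 1.5850
T(n) = O(n^(log_4 9))

For T(n) = 9T(n/4) + O(n^1): log_4(9) = 1.5850. This is Case 1 of the Master Theorem (c < log_b(a), work dominated by leaves), giving O(n^(log_4 9)).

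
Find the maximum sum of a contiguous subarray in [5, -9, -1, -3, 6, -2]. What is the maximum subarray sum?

Using Kadane's algorithm on [5, -9, -1, -3, 6, -2]:

Scanning through the array:
Position 1 (value -9): max_ending_here = -4, max_so_far = 5
Position 2 (value -1): max_ending_here = -1, max_so_far = 5
Position 3 (value -3): max_ending_here = -3, max_so_far = 5
Position 4 (value 6): max_ending_here = 6, max_so_far = 6
Position 5 (value -2): max_ending_here = 4, max_so_far = 6

Maximum subarray: [6]
Maximum sum: 6

The maximum subarray is [6] with sum 6. This subarray runs from index 4 to index 4.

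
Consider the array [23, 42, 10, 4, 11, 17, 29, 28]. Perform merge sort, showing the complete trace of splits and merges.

Merge sort trace:

Split: [23, 42, 10, 4, 11, 17, 29, 28] -> [23, 42, 10, 4] and [11, 17, 29, 28]
  Split: [23, 42, 10, 4] -> [23, 42] and [10, 4]
    Split: [23, 42] -> [23] and [42]
    Merge: [23] + [42] -> [23, 42]
    Split: [10, 4] -> [10] and [4]
    Merge: [10] + [4] -> [4, 10]
  Merge: [23, 42] + [4, 10] -> [4, 10, 23, 42]
  Split: [11, 17, 29, 28] -> [11, 17] and [29, 28]
    Split: [11, 17] -> [11] and [17]
    Merge: [11] + [17] -> [11, 17]
    Split: [29, 28] -> [29] and [28]
    Merge: [29] + [28] -> [28, 29]
  Merge: [11, 17] + [28, 29] -> [11, 17, 28, 29]
Merge: [4, 10, 23, 42] + [11, 17, 28, 29] -> [4, 10, 11, 17, 23, 28, 29, 42]

Final sorted array: [4, 10, 11, 17, 23, 28, 29, 42]

The merge sort proceeds by recursively splitting the array and merging sorted halves.
After all merges, the sorted array is [4, 10, 11, 17, 23, 28, 29, 42].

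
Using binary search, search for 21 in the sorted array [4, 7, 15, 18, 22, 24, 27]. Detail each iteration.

Binary search for 21 in [4, 7, 15, 18, 22, 24, 27]:

lo=0, hi=6, mid=3, arr[mid]=18 -> 18 < 21, search right half
lo=4, hi=6, mid=5, arr[mid]=24 -> 24 > 21, search left half
lo=4, hi=4, mid=4, arr[mid]=22 -> 22 > 21, search left half
lo=4 > hi=3, target 21 not found

Binary search determines that 21 is not in the array after 3 comparisons. The search space was exhausted without finding the target.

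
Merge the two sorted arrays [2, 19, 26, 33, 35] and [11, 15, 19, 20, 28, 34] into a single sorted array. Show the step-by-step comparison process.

Merging process:

Compare 2 vs 11: take 2 from left. Merged: [2]
Compare 19 vs 11: take 11 from right. Merged: [2, 11]
Compare 19 vs 15: take 15 from right. Merged: [2, 11, 15]
Compare 19 vs 19: take 19 from left. Merged: [2, 11, 15, 19]
Compare 26 vs 19: take 19 from right. Merged: [2, 11, 15, 19, 19]
Compare 26 vs 20: take 20 from right. Merged: [2, 11, 15, 19, 19, 20]
Compare 26 vs 28: take 26 from left. Merged: [2, 11, 15, 19, 19, 20, 26]
Compare 33 vs 28: take 28 from right. Merged: [2, 11, 15, 19, 19, 20, 26, 28]
Compare 33 vs 34: take 33 from left. Merged: [2, 11, 15, 19, 19, 20, 26, 28, 33]
Compare 35 vs 34: take 34 from right. Merged: [2, 11, 15, 19, 19, 20, 26, 28, 33, 34]
Append remaining from left: [35]. Merged: [2, 11, 15, 19, 19, 20, 26, 28, 33, 34, 35]

Final merged array: [2, 11, 15, 19, 19, 20, 26, 28, 33, 34, 35]
Total comparisons: 10

The merged array is [2, 11, 15, 19, 19, 20, 26, 28, 33, 34, 35], requiring 10 comparisons. The merge step runs in O(n) time where n is the total number of elements.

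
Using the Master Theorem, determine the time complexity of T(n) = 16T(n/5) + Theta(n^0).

Master Theorem for T(n) = 16T(n/5) + O(n^0):

a = 16, b = 5, c = 0
log_b(a) = log_5(16) = 1.7227

Case 1: c = 0 < log_5(16) = 1.7227
T(n) = O(n^(log_5 16))

For T(n) = 16T(n/5) + O(n^0): log_5(16) = 1.7227. This is Case 1 of the Master Theorem (c < log_b(a), work dominated by leaves), giving O(n^(log_5 16)).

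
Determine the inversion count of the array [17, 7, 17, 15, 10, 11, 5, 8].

Finding inversions in [17, 7, 17, 15, 10, 11, 5, 8]:

(0, 1): arr[0]=17 > arr[1]=7
(0, 3): arr[0]=17 > arr[3]=15
(0, 4): arr[0]=17 > arr[4]=10
(0, 5): arr[0]=17 > arr[5]=11
(0, 6): arr[0]=17 > arr[6]=5
(0, 7): arr[0]=17 > arr[7]=8
(1, 6): arr[1]=7 > arr[6]=5
(2, 3): arr[2]=17 > arr[3]=15
(2, 4): arr[2]=17 > arr[4]=10
(2, 5): arr[2]=17 > arr[5]=11
(2, 6): arr[2]=17 > arr[6]=5
(2, 7): arr[2]=17 > arr[7]=8
(3, 4): arr[3]=15 > arr[4]=10
(3, 5): arr[3]=15 > arr[5]=11
(3, 6): arr[3]=15 > arr[6]=5
(3, 7): arr[3]=15 > arr[7]=8
(4, 6): arr[4]=10 > arr[6]=5
(4, 7): arr[4]=10 > arr[7]=8
(5, 6): arr[5]=11 > arr[6]=5
(5, 7): arr[5]=11 > arr[7]=8

Total inversions: 20

The array has 20 inversion(s): (0,1), (0,3), (0,4), (0,5), (0,6), (0,7), (1,6), (2,3), (2,4), (2,5), (2,6), (2,7), (3,4), (3,5), (3,6), (3,7), (4,6), (4,7), (5,6), (5,7). Each pair (i,j) satisfies i < j and arr[i] > arr[j].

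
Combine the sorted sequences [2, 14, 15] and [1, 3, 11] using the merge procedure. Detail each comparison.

Merging process:

Compare 2 vs 1: take 1 from right. Merged: [1]
Compare 2 vs 3: take 2 from left. Merged: [1, 2]
Compare 14 vs 3: take 3 from right. Merged: [1, 2, 3]
Compare 14 vs 11: take 11 from right. Merged: [1, 2, 3, 11]
Append remaining from left: [14, 15]. Merged: [1, 2, 3, 11, 14, 15]

Final merged array: [1, 2, 3, 11, 14, 15]
Total comparisons: 4

The merged array is [1, 2, 3, 11, 14, 15], requiring 4 comparisons. The merge step runs in O(n) time where n is the total number of elements.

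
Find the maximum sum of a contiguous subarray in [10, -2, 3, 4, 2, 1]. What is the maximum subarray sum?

Using Kadane's algorithm on [10, -2, 3, 4, 2, 1]:

Scanning through the array:
Position 1 (value -2): max_ending_here = 8, max_so_far = 10
Position 2 (value 3): max_ending_here = 11, max_so_far = 11
Position 3 (value 4): max_ending_here = 15, max_so_far = 15
Position 4 (value 2): max_ending_here = 17, max_so_far = 17
Position 5 (value 1): max_ending_here = 18, max_so_far = 18

Maximum subarray: [10, -2, 3, 4, 2, 1]
Maximum sum: 18

The maximum subarray is [10, -2, 3, 4, 2, 1] with sum 18. This subarray runs from index 0 to index 5.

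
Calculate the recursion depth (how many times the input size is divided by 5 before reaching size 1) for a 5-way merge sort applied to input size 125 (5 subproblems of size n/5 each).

For divide and conquer with division factor 5:

Problem sizes at each level:
Level 0: 125
Level 1: 25
Level 2: 5
Level 3: 1

The root is level 0 and the size-1 base case is level 3 (the tree spans levels 0 through 3, i.e. 4 levels counting the root), so the depth is the number of divisions: log_5(125) = 3

The recursion tree depth is log_5(125) = 3. At each level, the problem size is divided by 5, so it takes 3 divisions to reduce to a base case of size 1. The algorithm makes 5 recursive calls at each level.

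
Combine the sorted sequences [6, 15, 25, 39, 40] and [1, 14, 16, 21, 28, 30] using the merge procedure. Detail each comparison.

Merging process:

Compare 6 vs 1: take 1 from right. Merged: [1]
Compare 6 vs 14: take 6 from left. Merged: [1, 6]
Compare 15 vs 14: take 14 from right. Merged: [1, 6, 14]
Compare 15 vs 16: take 15 from left. Merged: [1, 6, 14, 15]
Compare 25 vs 16: take 16 from right. Merged: [1, 6, 14, 15, 16]
Compare 25 vs 21: take 21 from right. Merged: [1, 6, 14, 15, 16, 21]
Compare 25 vs 28: take 25 from left. Merged: [1, 6, 14, 15, 16, 21, 25]
Compare 39 vs 28: take 28 from right. Merged: [1, 6, 14, 15, 16, 21, 25, 28]
Compare 39 vs 30: take 30 from right. Merged: [1, 6, 14, 15, 16, 21, 25, 28, 30]
Append remaining from left: [39, 40]. Merged: [1, 6, 14, 15, 16, 21, 25, 28, 30, 39, 40]

Final merged array: [1, 6, 14, 15, 16, 21, 25, 28, 30, 39, 40]
Total comparisons: 9

The merged array is [1, 6, 14, 15, 16, 21, 25, 28, 30, 39, 40], requiring 9 comparisons. The merge step runs in O(n) time where n is the total number of elements.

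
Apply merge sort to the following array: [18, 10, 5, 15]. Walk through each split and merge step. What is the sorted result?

Merge sort trace:

Split: [18, 10, 5, 15] -> [18, 10] and [5, 15]
  Split: [18, 10] -> [18] and [10]
  Merge: [18] + [10] -> [10, 18]
  Split: [5, 15] -> [5] and [15]
  Merge: [5] + [15] -> [5, 15]
Merge: [10, 18] + [5, 15] -> [5, 10, 15, 18]

Final sorted array: [5, 10, 15, 18]

The merge sort proceeds by recursively splitting the array and merging sorted halves.
After all merges, the sorted array is [5, 10, 15, 18].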